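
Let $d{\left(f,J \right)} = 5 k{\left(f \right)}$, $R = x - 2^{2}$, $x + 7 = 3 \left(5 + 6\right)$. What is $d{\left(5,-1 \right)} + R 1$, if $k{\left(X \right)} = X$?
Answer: $47$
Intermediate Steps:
$x = 26$ ($x = -7 + 3 \left(5 + 6\right) = -7 + 3 \cdot 11 = -7 + 33 = 26$)
$R = 22$ ($R = 26 - 2^{2} = 26 - 4 = 22$)
$d{\left(f,J \right)} = 5 f$
$d{\left(5,-1 \right)} + R 1 = 5 \cdot 5 + 22 \cdot 1 = 25 + 22 = 47$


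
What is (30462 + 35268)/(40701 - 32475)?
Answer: 10955/1371 ≈ 7.9905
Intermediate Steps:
(30462 + 35268)/(40701 - 32475) = 65730/8226 = 65730*(1/8226) = 10955/1371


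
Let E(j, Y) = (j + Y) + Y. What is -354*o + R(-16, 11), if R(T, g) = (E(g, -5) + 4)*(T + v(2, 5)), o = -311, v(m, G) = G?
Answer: 110039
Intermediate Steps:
E(j, Y) = j + 2*Y (E(j, Y) = (Y + j) + Y = j + 2*Y)
R(T, g) = (-6 + g)*(5 + T) (R(T, g) = ((g + 2*(-5)) + 4)*(T + 5) = ((g - 10) + 4)*(5 + T) = ((-10 + g) + 4)*(5 + T) = (-6 + g)*(5 + T))
-354*o + R(-16, 11) = -354*(-311) + (-30 - 6*(-16) + 5*11 - 16*11) = 110094 + (-30 + 96 + 55 - 176) = 110094 - 55 = 110039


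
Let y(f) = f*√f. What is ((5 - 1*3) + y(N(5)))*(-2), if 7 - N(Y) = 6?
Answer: -6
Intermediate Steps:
N(Y) = 1 (N(Y) = 7 - 1*6 = 7 - 6 = 1)
y(f) = f^(3/2)
((5 - 1*3) + y(N(5)))*(-2) = ((5 - 1*3) + 1^(3/2))*(-2) = ((5 - 3) + 1)*(-2) = (2 + 1)*(-2) = 3*(-2) = -6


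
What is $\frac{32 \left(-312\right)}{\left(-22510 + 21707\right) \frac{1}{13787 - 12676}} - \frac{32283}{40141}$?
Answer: $\frac{40475185485}{2930293} \approx 13813.0$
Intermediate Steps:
$\frac{32 \left(-312\right)}{\left(-22510 + 21707\right) \frac{1}{13787 - 12676}} - \frac{32283}{40141} = - \frac{9984}{\left(-803\right) \frac{1}{1111}} - \frac{32283}{40141} = - \frac{9984}{- \frac{73}{101}} - \frac{32283}{40141} = \left(-9984\right) \left(- \frac{101}{73}\right) - \frac{32283}{40141} = \frac{1008384}{73} - \frac{32283}{40141} = \frac{40475185485}{2930293}$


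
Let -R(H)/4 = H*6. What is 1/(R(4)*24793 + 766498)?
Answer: -1/1613630 ≈ -6.1972e-7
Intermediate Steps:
R(H) = -24*H (R(H) = -4*H*6 = -24*H)
1/(R(4)*24793 + 766498) = 1/(-24*4*24793 + 766498) = 1/(-96*24793 + 766498) = 1/(-2380128 + 766498) = 1/(-1613630) = -1/1613630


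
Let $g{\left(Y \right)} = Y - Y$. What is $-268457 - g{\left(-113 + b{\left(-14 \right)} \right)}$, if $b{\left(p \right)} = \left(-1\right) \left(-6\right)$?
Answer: $-268457$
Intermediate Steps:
$b{\left(p \right)} = 6$
$g{\left(Y \right)} = 0$
$-268457 - g{\left(-113 + b{\left(-14 \right)} \right)} = -268457 - 0 = -268457 + 0 = -268457$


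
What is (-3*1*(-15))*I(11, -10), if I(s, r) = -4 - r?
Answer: 270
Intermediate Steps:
(-3*1*(-15))*I(11, -10) = (-3*1*(-15))*(-4 - 1*(-10)) = (-3*(-15))*(-4 + 10) = 45*6 = 270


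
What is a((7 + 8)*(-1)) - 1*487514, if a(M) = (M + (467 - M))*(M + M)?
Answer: -501524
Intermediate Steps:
a(M) = 934*M (a(M) = 467*(2*M) = 934*M)
a((7 + 8)*(-1)) - 1*487514 = 934*((7 + 8)*(-1)) - 1*487514 = 934*(15*(-1)) - 487514 = 934*(-15) - 487514 = -14010 - 487514 = -501524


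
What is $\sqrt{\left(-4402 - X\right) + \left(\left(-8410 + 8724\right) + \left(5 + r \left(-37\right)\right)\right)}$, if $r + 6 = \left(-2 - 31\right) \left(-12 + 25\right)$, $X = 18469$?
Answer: $i \sqrt{6457} \approx 80.355 i$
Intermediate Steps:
$r = -435$ ($r = -6 + \left(-2 - 31\right) \left(-12 + 25\right) = -6 - 429 = -435$)
$\sqrt{\left(-4402 - X\right) + \left(\left(-8410 + 8724\right) + \left(5 + r \left(-37\right)\right)\right)} = \sqrt{\left(-4402 - 18469\right) + \left(\left(-8410 + 8724\right) + \left(5 - -16095\right)\right)} = \sqrt{\left(-4402 - 18469\right) + \left(314 + \left(5 + 16095\right)\right)} = \sqrt{-22871 + \left(314 + 16100\right)} = \sqrt{-22871 + 16414} = \sqrt{-6457} = i \sqrt{6457}$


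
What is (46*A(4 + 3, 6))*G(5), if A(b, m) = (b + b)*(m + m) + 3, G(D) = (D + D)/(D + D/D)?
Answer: 13110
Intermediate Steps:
G(D) = 2*D/(1 + D) (G(D) = (2*D)/(D + 1) = (2*D)/(1 + D) = 2*D/(1 + D))
A(b, m) = 3 + 4*b*m (A(b, m) = (2*b)*(2*m) + 3 = 4*b*m + 3 = 3 + 4*b*m)
(46*A(4 + 3, 6))*G(5) = (46*(3 + 4*(4 + 3)*6))*(2*5/(1 + 5)) = (46*(3 + 4*7*6))*(2*5/6) = (46*(3 + 168))*(2*5*(⅙)) = (46*171)*(5/3) = 7866*(5/3) = 13110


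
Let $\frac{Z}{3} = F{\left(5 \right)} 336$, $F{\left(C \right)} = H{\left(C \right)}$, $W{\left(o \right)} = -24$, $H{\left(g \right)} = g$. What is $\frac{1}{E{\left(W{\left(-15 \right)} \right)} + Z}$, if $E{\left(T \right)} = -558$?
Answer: $\frac{1}{4482} \approx 0.00022311$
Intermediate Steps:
$F{\left(C \right)} = C$
$Z = 5040$ ($Z = 3 \cdot 5 \cdot 336 = 3 \cdot 1680 = 5040$)
$\frac{1}{E{\left(W{\left(-15 \right)} \right)} + Z} = \frac{1}{-558 + 5040} = \frac{1}{4482}$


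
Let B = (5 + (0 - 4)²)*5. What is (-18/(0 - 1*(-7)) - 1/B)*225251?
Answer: -61043021/105 ≈ -5.8136e+5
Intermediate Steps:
B = 105 (B = (5 + (-4)²)*5 = (5 + 16)*5 = 21*5 = 105)
(-18/(0 - 1*(-7)) - 1/B)*225251 = (-18/(0 - 1*(-7)) - 1/105)*225251 = (-18/(0 + 7) - 1*1/105)*225251 = (-18/7 - 1/105)*225251 = -271/105*225251 = -61043021/105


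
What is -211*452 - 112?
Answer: -95484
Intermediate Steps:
-211*452 - 112 = -95372 - 112 = -95484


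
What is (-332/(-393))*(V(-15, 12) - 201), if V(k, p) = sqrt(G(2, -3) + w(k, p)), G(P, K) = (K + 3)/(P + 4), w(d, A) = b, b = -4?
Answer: -22244/131 + 664*I/393 ≈ -169.8 + 1.6896*I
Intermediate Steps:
w(d, A) = -4
G(P, K) = (3 + K)/(4 + P)
V(k, p) = 2*I (V(k, p) = sqrt((3 - 3)/(4 + 2) - 4) = sqrt(0/6 - 4) = sqrt((1/6)*0 - 4) = sqrt(0 - 4) = sqrt(-4) = 2*I)
(-332/(-393))*(V(-15, 12) - 201) = (-332/(-393))*(2*I - 201) = (-332*(-1/393))*(-201 + 2*I) = 332*(-201 + 2*I)/393 = -22244/131 + 664*I/393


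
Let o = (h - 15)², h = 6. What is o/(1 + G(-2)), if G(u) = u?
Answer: -81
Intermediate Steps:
o = 81 (o = (6 - 15)² = (-9)² = 81)
o/(1 + G(-2)) = 81/(1 - 2) = 81/(-1) = 81*(-1) = -81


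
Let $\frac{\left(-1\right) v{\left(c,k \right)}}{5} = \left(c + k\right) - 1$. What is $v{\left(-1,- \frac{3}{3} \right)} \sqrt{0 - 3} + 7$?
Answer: $7 + 15 i \sqrt{3} \approx 7.0 + 25.981 i$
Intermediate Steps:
$v{\left(c,k \right)} = 5 - 5 c - 5 k$ ($v{\left(c,k \right)} = - 5 \left(\left(c + k\right) - 1\right) = - 5 \left(-1 + c + k\right) = 5 - 5 c - 5 k$)
$v{\left(-1,- \frac{3}{3} \right)} \sqrt{0 - 3} + 7 = \left(5 - -5 - 5 \left(- \frac{3}{3}\right)\right) \sqrt{0 - 3} + 7 = \left(5 + 5 - 5 \left(\left(-3\right) \frac{1}{3}\right)\right) \sqrt{-3} + 7 = \left(5 + 5 - -5\right) i \sqrt{3} + 7 = \left(5 + 5 + 5\right) i \sqrt{3} + 7 = 15 i \sqrt{3} + 7 = 7 + 15 i \sqrt{3}$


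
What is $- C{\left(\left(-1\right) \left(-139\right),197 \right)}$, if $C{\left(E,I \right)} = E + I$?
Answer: $-336$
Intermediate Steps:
$- C{\left(\left(-1\right) \left(-139\right),197 \right)} = - (\left(-1\right) \left(-139\right) + 197) = - (139 + 197) = \left(-1\right) 336 = -336$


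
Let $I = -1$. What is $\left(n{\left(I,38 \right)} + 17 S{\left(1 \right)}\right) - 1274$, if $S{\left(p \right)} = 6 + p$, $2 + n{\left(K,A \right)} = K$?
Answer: $-1158$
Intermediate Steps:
$n{\left(K,A \right)} = -2 + K$
$\left(n{\left(I,38 \right)} + 17 S{\left(1 \right)}\right) - 1274 = \left(\left(-2 - 1\right) + 17 \left(6 + 1\right)\right) - 1274 = \left(-3 + 17 \cdot 7\right) - 1274 = \left(-3 + 119\right) - 1274 = 116 - 1274 = -1158$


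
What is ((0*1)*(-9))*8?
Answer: 0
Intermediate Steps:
((0*1)*(-9))*8 = (0*(-9))*8 = 0*8 = 0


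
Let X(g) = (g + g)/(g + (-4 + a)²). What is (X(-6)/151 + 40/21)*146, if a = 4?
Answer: 887972/3171 ≈ 280.03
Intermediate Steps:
X(g) = 2 (X(g) = (g + g)/(g + (-4 + 4)²) = (2*g)/(g + 0²) = (2*g)/(g + 0) = (2*g)/g = 2)
(X(-6)/151 + 40/21)*146 = (2/151 + 40/21)*146 = (6082/3171)*146 = 887972/3171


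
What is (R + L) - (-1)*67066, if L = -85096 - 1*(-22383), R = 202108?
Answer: 206461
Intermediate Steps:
L = -62713 (L = -85096 + 22383 = -62713)
(R + L) - (-1)*67066 = (202108 - 62713) - (-1)*67066 = 139395 - 1*(-67066) = 139395 + 67066 = 206461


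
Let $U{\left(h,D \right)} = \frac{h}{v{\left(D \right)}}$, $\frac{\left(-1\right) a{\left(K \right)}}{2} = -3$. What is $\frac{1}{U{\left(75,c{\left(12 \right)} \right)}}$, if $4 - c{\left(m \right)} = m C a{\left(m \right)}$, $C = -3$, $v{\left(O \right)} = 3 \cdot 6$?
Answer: $\frac{6}{25} \approx 0.24$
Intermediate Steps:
$v{\left(O \right)} = 18$
$a{\left(K \right)} = 6$ ($a{\left(K \right)} = \left(-2\right) \left(-3\right) = 6$)
$c{\left(m \right)} = 4 + 18 m$ ($c{\left(m \right)} = 4 - m \left(-3\right) 6 = 4 - - 3 m 6 = 4 - - 18 m = 4 + 18 m$)
$U{\left(h,D \right)} = \frac{h}{18}$
$\frac{1}{U{\left(75,c{\left(12 \right)} \right)}} = \frac{1}{\frac{1}{18} \cdot 75} = \frac{1}{\frac{25}{6}} = \frac{6}{25}$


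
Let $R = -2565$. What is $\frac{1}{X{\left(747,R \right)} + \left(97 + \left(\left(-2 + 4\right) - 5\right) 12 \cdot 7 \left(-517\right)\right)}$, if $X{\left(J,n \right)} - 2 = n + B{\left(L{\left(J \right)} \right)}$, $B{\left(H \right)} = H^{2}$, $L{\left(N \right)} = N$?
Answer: $\frac{1}{685827} \approx 1.4581 \cdot 10^{-6}$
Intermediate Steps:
$X{\left(J,n \right)} = 2 + n + J^{2}$ ($X{\left(J,n \right)} = 2 + \left(n + J^{2}\right) = 2 + n + J^{2}$)
$\frac{1}{X{\left(747,R \right)} + \left(97 + \left(\left(-2 + 4\right) - 5\right) 12 \cdot 7 \left(-517\right)\right)} = \frac{1}{\left(2 - 2565 + 747^{2}\right) + \left(97 + \left(\left(-2 + 4\right) - 5\right) 12 \cdot 7 \left(-517\right)\right)} = \frac{1}{\left(2 - 2565 + 558009\right) + \left(97 + \left(2 - 5\right) 12 \cdot 7 \left(-517\right)\right)} = \frac{1}{555446 + \left(97 + \left(-3\right) 12 \cdot 7 \left(-517\right)\right)} = \frac{1}{555446 + \left(97 + \left(-36\right) 7 \left(-517\right)\right)} = \frac{1}{555446 + \left(97 - -130284\right)} = \frac{1}{555446 + \left(97 + 130284\right)} = \frac{1}{555446 + 130381} = \frac{1}{685827}$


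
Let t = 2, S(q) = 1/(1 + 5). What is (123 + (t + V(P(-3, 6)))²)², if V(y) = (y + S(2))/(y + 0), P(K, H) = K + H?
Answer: 1838437129/104976 ≈ 17513.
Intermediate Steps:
S(q) = ⅙ (S(q) = 1/6 = ⅙)
P(K, H) = H + K
V(y) = (⅙ + y)/y (V(y) = (y + ⅙)/(y + 0) = (⅙ + y)/y)
(123 + (t + V(P(-3, 6)))²)² = (123 + (2 + (⅙ + (6 - 3))/(6 - 3))²)² = (123 + (2 + (⅙ + 3)/3)²)² = (123 + (2 + (⅓)*(19/6))²)² = (123 + (2 + 19/18)²)² = (123 + (55/18)²)² = (123 + 3025/324)² = (42877/324)² = 1838437129/104976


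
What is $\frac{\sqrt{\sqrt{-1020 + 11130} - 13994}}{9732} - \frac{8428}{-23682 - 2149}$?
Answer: $\frac{8428}{25831} + \frac{\sqrt{-13994 + \sqrt{10110}}}{9732} \approx 0.32627 + 0.012112 i$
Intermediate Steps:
$\frac{\sqrt{\sqrt{-1020 + 11130} - 13994}}{9732} - \frac{8428}{-23682 - 2149} = \sqrt{\sqrt{10110} - 13994} \cdot \frac{1}{9732} - \frac{8428}{-25831} = \sqrt{-13994 + \sqrt{10110}} \cdot \frac{1}{9732} - - \frac{8428}{25831} = \frac{\sqrt{-13994 + \sqrt{10110}}}{9732} + \frac{8428}{25831} = \frac{8428}{25831} + \frac{\sqrt{-13994 + \sqrt{10110}}}{9732}$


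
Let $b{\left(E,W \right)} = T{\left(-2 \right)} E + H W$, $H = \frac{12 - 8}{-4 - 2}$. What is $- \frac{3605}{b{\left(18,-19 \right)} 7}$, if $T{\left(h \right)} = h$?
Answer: $\frac{309}{14} \approx 22.071$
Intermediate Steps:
$H = - \frac{2}{3}$ ($H = \frac{4}{-6} = 4 \left(- \frac{1}{6}\right) = - \frac{2}{3} \approx -0.66667$)
$b{\left(E,W \right)} = - 2 E - \frac{2 W}{3}$
$- \frac{3605}{b{\left(18,-19 \right)} 7} = - \frac{3605}{\left(\left(-2\right) 18 - - \frac{38}{3}\right) 7} = - \frac{3605}{\left(-36 + \frac{38}{3}\right) 7} = - \frac{3605}{\left(- \frac{70}{3}\right) 7} = - \frac{3605}{- \frac{490}{3}} = \left(-3605\right) \left(- \frac{3}{490}\right) = \frac{309}{14}$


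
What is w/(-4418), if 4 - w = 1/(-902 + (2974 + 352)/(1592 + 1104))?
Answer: -2429140/2682240697 ≈ -0.00090564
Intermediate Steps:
w = 4858280/1214233 (w = 4 - 1/(-902 + (2974 + 352)/(1592 + 1104)) = 4 - 1/(-902 + 3326/2696) = 4 - 1/(-902 + 3326*(1/2696)) = 4 - 1/(-902 + 1663/1348) = 4 - 1/(-1214233/1348) = 4 - 1*(-1348/1214233) = 4 + 1348/1214233 = 4858280/1214233 ≈ 4.0011)
w/(-4418) = (4858280/1214233)/(-4418) = (4858280/1214233)*(-1/4418) = -2429140/2682240697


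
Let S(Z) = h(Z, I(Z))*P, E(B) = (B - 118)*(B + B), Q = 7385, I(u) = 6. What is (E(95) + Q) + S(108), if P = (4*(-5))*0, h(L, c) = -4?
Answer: 3015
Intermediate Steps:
P = 0 (P = -20*0 = 0)
E(B) = 2*B*(-118 + B) (E(B) = (-118 + B)*(2*B) = 2*B*(-118 + B))
S(Z) = 0 (S(Z) = -4*0 = 0)
(E(95) + Q) + S(108) = (2*95*(-118 + 95) + 7385) + 0 = (2*95*(-23) + 7385) + 0 = (-4370 + 7385) + 0 = 3015 + 0 = 3015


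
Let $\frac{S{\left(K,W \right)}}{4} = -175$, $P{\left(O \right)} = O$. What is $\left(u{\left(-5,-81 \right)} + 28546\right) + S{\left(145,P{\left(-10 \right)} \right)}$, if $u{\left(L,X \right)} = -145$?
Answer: $27701$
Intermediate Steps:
$S{\left(K,W \right)} = -700$ ($S{\left(K,W \right)} = 4 \left(-175\right) = -700$)
$\left(u{\left(-5,-81 \right)} + 28546\right) + S{\left(145,P{\left(-10 \right)} \right)} = \left(-145 + 28546\right) - 700 = 28401 - 700 = 27701$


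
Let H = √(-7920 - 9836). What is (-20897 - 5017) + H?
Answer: -25914 + 2*I*√4439 ≈ -25914.0 + 133.25*I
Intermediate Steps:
H = 2*I*√4439 (H = √(-17756) = 2*I*√4439 ≈ 133.25*I)
(-20897 - 5017) + H = (-20897 - 5017) + 2*I*√4439 = -25914 + 2*I*√4439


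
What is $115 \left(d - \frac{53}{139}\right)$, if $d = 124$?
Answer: $\frac{1976045}{139} \approx 14216.0$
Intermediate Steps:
$115 \left(d - \frac{53}{139}\right) = 115 \left(124 - \frac{53}{139}\right) = 115 \cdot \frac{17183}{139} = \frac{1976045}{139}$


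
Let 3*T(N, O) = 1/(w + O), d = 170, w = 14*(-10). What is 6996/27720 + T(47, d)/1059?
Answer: 84194/333585 ≈ 0.25239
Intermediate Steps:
w = -140
T(N, O) = 1/(3*(-140 + O))
6996/27720 + T(47, d)/1059 = 6996/27720 + (1/(3*(-140 + 170)))/1059 = 6996*(1/27720) + ((⅓)/30)*(1/1059) = 53/210 + ((⅓)*(1/30))*(1/1059) = 53/210 + (1/90)*(1/1059) = 53/210 + 1/95310 = 84194/333585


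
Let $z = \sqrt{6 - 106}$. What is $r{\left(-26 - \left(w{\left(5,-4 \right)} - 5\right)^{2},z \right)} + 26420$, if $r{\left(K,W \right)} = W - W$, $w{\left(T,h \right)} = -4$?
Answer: $26420$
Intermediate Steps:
$z = 10 i$ ($z = \sqrt{-100} = 10 i \approx 10.0 i$)
$r{\left(K,W \right)} = 0$
$r{\left(-26 - \left(w{\left(5,-4 \right)} - 5\right)^{2},z \right)} + 26420 = 0 + 26420 = 26420$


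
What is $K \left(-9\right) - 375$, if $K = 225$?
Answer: $-2400$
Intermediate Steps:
$K \left(-9\right) - 375 = 225 \left(-9\right) - 375 = -2025 - 375 = -2400$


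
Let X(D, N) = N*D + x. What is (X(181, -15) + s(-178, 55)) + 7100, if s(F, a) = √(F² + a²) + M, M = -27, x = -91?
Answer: 4267 + √34709 ≈ 4453.3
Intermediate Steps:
X(D, N) = -91 + D*N (X(D, N) = N*D - 91 = D*N - 91 = -91 + D*N)
s(F, a) = -27 + √(F² + a²) (s(F, a) = √(F² + a²) - 27 = -27 + √(F² + a²))
(X(181, -15) + s(-178, 55)) + 7100 = ((-91 + 181*(-15)) + (-27 + √((-178)² + 55²))) + 7100 = ((-91 - 2715) + (-27 + √(31684 + 3025))) + 7100 = (-2806 + (-27 + √34709)) + 7100 = (-2833 + √34709) + 7100 = 4267 + √34709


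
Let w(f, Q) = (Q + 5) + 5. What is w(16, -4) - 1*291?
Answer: -285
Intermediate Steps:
w(f, Q) = 10 + Q (w(f, Q) = (5 + Q) + 5 = 10 + Q)
w(16, -4) - 1*291 = (10 - 4) - 1*291 = 6 - 291 = -285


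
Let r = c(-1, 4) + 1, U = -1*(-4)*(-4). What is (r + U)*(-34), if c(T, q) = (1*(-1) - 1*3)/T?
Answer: 374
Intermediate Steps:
U = -16 (U = 4*(-4) = -16)
c(T, q) = -4/T (c(T, q) = (-1 - 3)/T = -4/T)
r = 5 (r = -4/(-1) + 1 = -4*(-1) + 1 = 4 + 1 = 5)
(r + U)*(-34) = (5 - 16)*(-34) = -11*(-34) = 374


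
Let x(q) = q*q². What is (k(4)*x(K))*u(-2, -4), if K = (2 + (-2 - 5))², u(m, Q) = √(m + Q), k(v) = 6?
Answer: 93750*I*√6 ≈ 2.2964e+5*I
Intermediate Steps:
u(m, Q) = √(Q + m)
K = 25 (K = (2 - 7)² = (-5)² = 25)
x(q) = q³
(k(4)*x(K))*u(-2, -4) = (6*25³)*√(-4 - 2) = (6*15625)*√(-6) = 93750*(I*√6) = 93750*I*√6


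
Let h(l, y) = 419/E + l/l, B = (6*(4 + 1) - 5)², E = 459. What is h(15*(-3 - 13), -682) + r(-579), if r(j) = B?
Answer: 287753/459 ≈ 626.91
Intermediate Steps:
B = 625 (B = (6*5 - 5)² = (30 - 5)² = 25² = 625)
h(l, y) = 878/459 (h(l, y) = 419/459 + l/l = 419*(1/459) + 1 = 419/459 + 1 = 878/459)
r(j) = 625
h(15*(-3 - 13), -682) + r(-579) = 878/459 + 625 = 287753/459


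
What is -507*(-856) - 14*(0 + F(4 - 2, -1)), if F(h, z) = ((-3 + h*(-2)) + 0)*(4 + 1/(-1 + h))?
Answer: 434482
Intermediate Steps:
F(h, z) = (-3 - 2*h)*(4 + 1/(-1 + h)) (F(h, z) = ((-3 - 2*h) + 0)*(4 + 1/(-1 + h)) = (-3 - 2*h)*(4 + 1/(-1 + h)))
-507*(-856) - 14*(0 + F(4 - 2, -1)) = -507*(-856) - 14*(0 + (9 - 8*(4 - 2)**2 - 6*(4 - 2))/(-1 + (4 - 2))) = 433992 - 14*(0 + (9 - 8*2**2 - 6*2)/(-1 + 2)) = 433992 - 14*(0 + (9 - 8*4 - 12)/1) = 433992 - 14*(0 + 1*(9 - 32 - 12)) = 433992 - 14*(0 + 1*(-35)) = 433992 - 14*(0 - 35) = 433992 - 14*(-35) = 433992 + 490 = 434482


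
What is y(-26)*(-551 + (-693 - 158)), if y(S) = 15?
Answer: -21030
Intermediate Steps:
y(-26)*(-551 + (-693 - 158)) = 15*(-551 + (-693 - 158)) = 15*(-551 - 851) = 15*(-1402) = -21030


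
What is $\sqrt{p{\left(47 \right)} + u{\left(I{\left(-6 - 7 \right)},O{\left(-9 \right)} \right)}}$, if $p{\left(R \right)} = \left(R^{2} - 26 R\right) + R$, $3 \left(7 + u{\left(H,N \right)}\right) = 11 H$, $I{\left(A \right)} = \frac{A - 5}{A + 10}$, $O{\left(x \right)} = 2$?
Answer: $\sqrt{1049} \approx 32.388$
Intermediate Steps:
$I{\left(A \right)} = \frac{-5 + A}{10 + A}$
$u{\left(H,N \right)} = -7 + \frac{11 H}{3}$
$p{\left(R \right)} = R^{2} - 25 R$
$\sqrt{p{\left(47 \right)} + u{\left(I{\left(-6 - 7 \right)},O{\left(-9 \right)} \right)}} = \sqrt{47 \left(-25 + 47\right) - \left(7 - \frac{11 \frac{-5 - 13}{10 - 13}}{3}\right)} = \sqrt{47 \cdot 22 - \left(7 - \frac{11 \frac{-5 - 13}{10 - 13}}{3}\right)} = \sqrt{1034 - \left(7 - \frac{11 \frac{1}{-3} \left(-18\right)}{3}\right)} = \sqrt{1034 - \left(7 - \frac{11 \left(\left(- \frac{1}{3}\right) \left(-18\right)\right)}{3}\right)} = \sqrt{1034 + \left(-7 + \frac{11}{3} \cdot 6\right)} = \sqrt{1034 + \left(-7 + 22\right)} = \sqrt{1034 + 15} = \sqrt{1049}$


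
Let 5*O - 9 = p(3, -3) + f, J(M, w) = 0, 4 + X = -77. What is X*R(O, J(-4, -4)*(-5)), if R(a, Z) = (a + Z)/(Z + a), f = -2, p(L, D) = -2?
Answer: -81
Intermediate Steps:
X = -81 (X = -4 - 77 = -81)
O = 1 (O = 9/5 + (-2 - 2)/5 = 9/5 + (⅕)*(-4) = 9/5 - ⅘ = 1)
R(a, Z) = 1 (R(a, Z) = (Z + a)/(Z + a) = 1)
X*R(O, J(-4, -4)*(-5)) = -81*1 = -81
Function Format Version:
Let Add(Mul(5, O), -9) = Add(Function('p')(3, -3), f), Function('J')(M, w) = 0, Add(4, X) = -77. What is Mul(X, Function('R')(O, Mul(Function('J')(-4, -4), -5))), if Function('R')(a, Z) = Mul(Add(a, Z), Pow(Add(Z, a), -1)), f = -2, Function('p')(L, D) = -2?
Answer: -81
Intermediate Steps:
X = -81 (X = Add(-4, -77) = -81)
O = 1 (O = Add(Rational(9, 5), Mul(Rational(1, 5), Add(-2, -2))) = Add(Rational(9, 5), Mul(Rational(1, 5), -4)) = Add(Rational(9, 5), Rational(-4, 5)) = 1)
Function('R')(a, Z) = 1 (Function('R')(a, Z) = Mul(Add(Z, a), Pow(Add(Z, a), -1)) = 1)
Mul(X, Function('R')(O, Mul(Function('J')(-4, -4), -5))) = Mul(-81, 1) = -81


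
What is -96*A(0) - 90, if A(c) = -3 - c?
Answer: 198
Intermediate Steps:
-96*A(0) - 90 = -96*(-3 - 1*0) - 90 = -96*(-3 + 0) - 90 = -96*(-3) - 90 = 288 - 90 = 198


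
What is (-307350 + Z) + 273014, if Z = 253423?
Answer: 219087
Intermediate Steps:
(-307350 + Z) + 273014 = (-307350 + 253423) + 273014 = -53927 + 273014 = 219087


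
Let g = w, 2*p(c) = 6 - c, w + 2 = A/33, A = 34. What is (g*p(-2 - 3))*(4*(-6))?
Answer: 128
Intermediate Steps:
w = -32/33 (w = -2 + 34/33 = -32/33 ≈ -0.96970)
p(c) = 3 - c/2 (p(c) = (6 - c)/2 = 3 - c/2)
g = -32/33 ≈ -0.96970
(g*p(-2 - 3))*(4*(-6)) = (-32*(3 - (-2 - 3)/2)/33)*(4*(-6)) = -32*(3 - 1/2*(-5))/33*(-24) = -32*(3 + 5/2)/33*(-24) = -32/33*11/2*(-24) = -16/3*(-24) = 128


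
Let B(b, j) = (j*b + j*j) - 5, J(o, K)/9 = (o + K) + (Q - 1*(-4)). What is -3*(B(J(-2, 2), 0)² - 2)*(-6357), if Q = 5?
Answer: 438633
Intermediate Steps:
J(o, K) = 81 + 9*K + 9*o (J(o, K) = 9*((o + K) + (5 - 1*(-4))) = 9*((K + o) + (5 + 4)) = 9*((K + o) + 9) = 9*(9 + K + o) = 81 + 9*K + 9*o)
B(b, j) = -5 + j² + b*j (B(b, j) = (b*j + j²) - 5 = (j² + b*j) - 5 = -5 + j² + b*j)
-3*(B(J(-2, 2), 0)² - 2)*(-6357) = -3*((-5 + 0² + (81 + 9*2 + 9*(-2))*0)² - 2)*(-6357) = -3*((-5 + 0 + (81 + 18 - 18)*0)² - 2)*(-6357) = -3*((-5 + 0 + 81*0)² - 2)*(-6357) = -3*((-5 + 0 + 0)² - 2)*(-6357) = -3*((-5)² - 2)*(-6357) = -3*(25 - 2)*(-6357) = -3*23*(-6357) = -69*(-6357) = 438633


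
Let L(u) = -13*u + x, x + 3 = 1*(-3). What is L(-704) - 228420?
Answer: -219274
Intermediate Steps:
x = -6 (x = -3 + 1*(-3) = -3 - 3 = -6)
L(u) = -6 - 13*u (L(u) = -13*u - 6 = -6 - 13*u)
L(-704) - 228420 = (-6 - 13*(-704)) - 228420 = (-6 + 9152) - 228420 = 9146 - 228420 = -219274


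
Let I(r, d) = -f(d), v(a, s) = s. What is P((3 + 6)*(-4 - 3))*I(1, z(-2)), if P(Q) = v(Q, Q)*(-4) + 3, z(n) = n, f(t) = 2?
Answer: -510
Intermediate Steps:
I(r, d) = -2 (I(r, d) = -1*2 = -2)
P(Q) = 3 - 4*Q (P(Q) = Q*(-4) + 3 = -4*Q + 3 = 3 - 4*Q)
P((3 + 6)*(-4 - 3))*I(1, z(-2)) = (3 - 4*(3 + 6)*(-4 - 3))*(-2) = (3 - 36*(-7))*(-2) = (3 - 4*(-63))*(-2) = (3 + 252)*(-2) = 255*(-2) = -510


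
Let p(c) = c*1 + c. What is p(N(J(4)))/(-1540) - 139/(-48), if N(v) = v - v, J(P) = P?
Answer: 139/48 ≈ 2.8958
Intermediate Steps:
N(v) = 0
p(c) = 2*c (p(c) = c + c = 2*c)
p(N(J(4)))/(-1540) - 139/(-48) = (2*0)/(-1540) - 139/(-48) = 0*(-1/1540) - 139*(-1/48) = 0 + 139/48 = 139/48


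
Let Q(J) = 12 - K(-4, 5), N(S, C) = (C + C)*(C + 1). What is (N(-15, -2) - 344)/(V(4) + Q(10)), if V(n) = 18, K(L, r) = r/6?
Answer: -408/35 ≈ -11.657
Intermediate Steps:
K(L, r) = r/6 (K(L, r) = r*(⅙) = r/6)
N(S, C) = 2*C*(1 + C) (N(S, C) = (2*C)*(1 + C) = 2*C*(1 + C))
Q(J) = 67/6 (Q(J) = 12 - 5/6 = 12 - 1*⅚ = 12 - ⅚ = 67/6)
(N(-15, -2) - 344)/(V(4) + Q(10)) = (2*(-2)*(1 - 2) - 344)/(18 + 67/6) = (2*(-2)*(-1) - 344)/(175/6) = (4 - 344)*(6/175) = -340*6/175 = -408/35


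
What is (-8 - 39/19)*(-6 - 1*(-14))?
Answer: -1528/19 ≈ -80.421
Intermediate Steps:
(-8 - 39/19)*(-6 - 1*(-14)) = (-8 - 39*1/19)*(-6 + 14) = (-8 - 39/19)*8 = -191/19*8 = -1528/19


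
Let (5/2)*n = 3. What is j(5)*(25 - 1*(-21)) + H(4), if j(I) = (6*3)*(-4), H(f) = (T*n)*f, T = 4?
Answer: -16464/5 ≈ -3292.8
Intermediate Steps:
n = 6/5 (n = (2/5)*3 = 6/5 ≈ 1.2000)
H(f) = 24*f/5 (H(f) = (4*(6/5))*f = 24*f/5)
j(I) = -72 (j(I) = 18*(-4) = -72)
j(5)*(25 - 1*(-21)) + H(4) = -72*(25 - 1*(-21)) + (24/5)*4 = -72*(25 + 21) + 96/5 = -72*46 + 96/5 = -3312 + 96/5 = -16464/5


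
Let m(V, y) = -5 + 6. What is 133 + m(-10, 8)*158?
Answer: 291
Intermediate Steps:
m(V, y) = 1
133 + m(-10, 8)*158 = 133 + 1*158 = 133 + 158 = 291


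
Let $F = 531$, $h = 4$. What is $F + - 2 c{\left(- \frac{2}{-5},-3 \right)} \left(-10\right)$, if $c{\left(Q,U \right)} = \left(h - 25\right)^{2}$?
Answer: $9351$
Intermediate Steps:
$c{\left(Q,U \right)} = 441$ ($c{\left(Q,U \right)} = \left(4 - 25\right)^{2} = \left(-21\right)^{2} = 441$)
$F + - 2 c{\left(- \frac{2}{-5},-3 \right)} \left(-10\right) = 531 + \left(-2\right) 441 \left(-10\right) = 531 - -8820 = 531 + 8820 = 9351$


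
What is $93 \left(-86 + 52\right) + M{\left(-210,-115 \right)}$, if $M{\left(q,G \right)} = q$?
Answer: $-3372$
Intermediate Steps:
$93 \left(-86 + 52\right) + M{\left(-210,-115 \right)} = 93 \left(-86 + 52\right) - 210 = 93 \left(-34\right) - 210 = -3162 - 210 = -3372$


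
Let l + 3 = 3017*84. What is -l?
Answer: -253425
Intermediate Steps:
l = 253425 (l = -3 + 3017*84 = -3 + 253428 = 253425)
-l = -1*253425 = -253425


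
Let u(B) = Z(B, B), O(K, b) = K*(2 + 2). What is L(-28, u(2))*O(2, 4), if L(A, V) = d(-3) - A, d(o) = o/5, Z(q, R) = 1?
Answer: 1096/5 ≈ 219.20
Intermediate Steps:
O(K, b) = 4*K (O(K, b) = K*4 = 4*K)
d(o) = o/5 (d(o) = o*(⅕) = o/5)
u(B) = 1
L(A, V) = -⅗ - A (L(A, V) = (⅕)*(-3) - A = -⅗ - A)
L(-28, u(2))*O(2, 4) = (-⅗ - 1*(-28))*(4*2) = (-⅗ + 28)*8 = (137/5)*8 = 1096/5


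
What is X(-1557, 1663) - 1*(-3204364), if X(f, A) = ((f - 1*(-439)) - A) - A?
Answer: 3199920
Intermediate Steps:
X(f, A) = 439 + f - 2*A (X(f, A) = ((f + 439) - A) - A = ((439 + f) - A) - A = (439 + f - A) - A = 439 + f - 2*A)
X(-1557, 1663) - 1*(-3204364) = (439 - 1557 - 2*1663) - 1*(-3204364) = (439 - 1557 - 3326) + 3204364 = -4444 + 3204364 = 3199920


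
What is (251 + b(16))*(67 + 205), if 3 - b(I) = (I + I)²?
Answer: -209440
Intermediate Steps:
b(I) = 3 - 4*I² (b(I) = 3 - (I + I)² = 3 - (2*I)² = 3 - 4*I²)
(251 + b(16))*(67 + 205) = (251 + (3 - 4*16²))*(67 + 205) = (251 + (3 - 4*256))*272 = (251 + (3 - 1024))*272 = (251 - 1021)*272 = -770*272 = -209440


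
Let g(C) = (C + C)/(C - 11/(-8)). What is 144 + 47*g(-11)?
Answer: 1760/7 ≈ 251.43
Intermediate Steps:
g(C) = 2*C/(11/8 + C) (g(C) = (2*C)/(C - 11*(-⅛)) = (2*C)/(C + 11/8) = (2*C)/(11/8 + C) = 2*C/(11/8 + C))
144 + 47*g(-11) = 144 + 47*(16*(-11)/(11 + 8*(-11))) = 144 + 47*(16*(-11)/(11 - 88)) = 144 + 47*(16*(-11)/(-77)) = 144 + 47*(16*(-11)*(-1/77)) = 144 + 47*(16/7) = 144 + 752/7 = 1760/7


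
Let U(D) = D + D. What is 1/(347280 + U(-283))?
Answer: 1/346714 ≈ 2.8842e-6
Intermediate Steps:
U(D) = 2*D
1/(347280 + U(-283)) = 1/(347280 + 2*(-283)) = 1/(347280 - 566) = 1/346714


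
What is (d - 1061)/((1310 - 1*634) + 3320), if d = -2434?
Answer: -1165/1332 ≈ -0.87462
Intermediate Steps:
(d - 1061)/((1310 - 1*634) + 3320) = (-2434 - 1061)/((1310 - 1*634) + 3320) = -3495/((1310 - 634) + 3320) = -3495/(676 + 3320) = -3495/3996 = -3495*1/3996 = -1165/1332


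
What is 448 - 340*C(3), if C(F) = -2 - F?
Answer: 2148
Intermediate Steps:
448 - 340*C(3) = 448 - 340*(-2 - 1*3) = 448 - 340*(-2 - 3) = 448 - 340*(-5) = 448 + 1700 = 2148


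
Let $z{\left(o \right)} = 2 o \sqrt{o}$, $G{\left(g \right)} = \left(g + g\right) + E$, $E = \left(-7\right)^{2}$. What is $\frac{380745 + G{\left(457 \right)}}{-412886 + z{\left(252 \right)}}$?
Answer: $- \frac{39400472322}{42602709241} - \frac{288571248 \sqrt{7}}{42602709241} \approx -0.94276$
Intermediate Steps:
$E = 49$
$G{\left(g \right)} = 49 + 2 g$ ($G{\left(g \right)} = \left(g + g\right) + 49 = 2 g + 49 = 49 + 2 g$)
$z{\left(o \right)} = 2 o^{\frac{3}{2}}$
$\frac{380745 + G{\left(457 \right)}}{-412886 + z{\left(252 \right)}} = \frac{380745 + \left(49 + 2 \cdot 457\right)}{-412886 + 2 \cdot 252^{\frac{3}{2}}} = \frac{380745 + \left(49 + 914\right)}{-412886 + 2 \cdot 1512 \sqrt{7}} = \frac{380745 + 963}{-412886 + 3024 \sqrt{7}} = \frac{381708}{-412886 + 3024 \sqrt{7}}$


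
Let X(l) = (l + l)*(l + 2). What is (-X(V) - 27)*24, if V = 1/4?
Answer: -675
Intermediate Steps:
V = ¼ ≈ 0.25000
X(l) = 2*l*(2 + l) (X(l) = (2*l)*(2 + l) = 2*l*(2 + l))
(-X(V) - 27)*24 = (-2*(2 + ¼)/4 - 27)*24 = (-2*9/(4*4) - 27)*24 = (-1*9/8 - 27)*24 = (-9/8 - 27)*24 = -225/8*24 = -675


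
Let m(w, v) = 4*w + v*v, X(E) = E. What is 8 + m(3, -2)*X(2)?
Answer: 40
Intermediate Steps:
m(w, v) = v² + 4*w (m(w, v) = 4*w + v² = v² + 4*w)
8 + m(3, -2)*X(2) = 8 + ((-2)² + 4*3)*2 = 8 + (4 + 12)*2 = 8 + 16*2 = 8 + 32 = 40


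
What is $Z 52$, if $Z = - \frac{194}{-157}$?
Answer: $\frac{10088}{157} \approx 64.255$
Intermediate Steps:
$Z = \frac{194}{157}$ ($Z = \left(-194\right) \left(- \frac{1}{157}\right) = \frac{194}{157} \approx 1.2357$)
$Z 52 = \frac{194}{157} \cdot 52 = \frac{10088}{157}$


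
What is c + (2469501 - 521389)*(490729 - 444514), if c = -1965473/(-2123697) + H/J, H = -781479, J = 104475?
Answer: 6658563679787667136604/73957748025 ≈ 9.0032e+10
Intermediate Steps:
c = -484760605396/73957748025 (c = -1965473/(-2123697) - 781479/104475 = -1965473*(-1/2123697) - 781479*1/104475 = 1965473/2123697 - 260493/34825 = -484760605396/73957748025 ≈ -6.5546)
c + (2469501 - 521389)*(490729 - 444514) = -484760605396/73957748025 + (2469501 - 521389)*(490729 - 444514) = -484760605396/73957748025 + 1948112*46215 = -484760605396/73957748025 + 90031996080 = 6658563679787667136604/73957748025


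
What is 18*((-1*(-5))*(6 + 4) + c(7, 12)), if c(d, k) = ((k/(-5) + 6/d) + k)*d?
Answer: 11088/5 ≈ 2217.6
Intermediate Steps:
c(d, k) = d*(6/d + 4*k/5) (c(d, k) = ((k*(-1/5) + 6/d) + k)*d = ((-k/5 + 6/d) + k)*d = ((6/d - k/5) + k)*d = (6/d + 4*k/5)*d = d*(6/d + 4*k/5))
18*((-1*(-5))*(6 + 4) + c(7, 12)) = 18*((-1*(-5))*(6 + 4) + (6 + (4/5)*7*12)) = 18*(5*10 + (6 + 336/5)) = 18*(50 + 366/5) = 18*(616/5) = 11088/5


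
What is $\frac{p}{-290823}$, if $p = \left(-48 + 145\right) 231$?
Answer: $- \frac{7469}{96941} \approx -0.077047$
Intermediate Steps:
$p = 22407$ ($p = 97 \cdot 231 = 22407$)
$\frac{p}{-290823} = \frac{22407}{-290823} = 22407 \left(- \frac{1}{290823}\right) = - \frac{7469}{96941}$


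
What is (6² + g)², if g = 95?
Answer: 17161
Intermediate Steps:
(6² + g)² = (6² + 95)² = (36 + 95)² = 131² = 17161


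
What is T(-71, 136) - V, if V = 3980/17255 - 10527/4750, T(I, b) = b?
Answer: 2261893677/16392250 ≈ 137.99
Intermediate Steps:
V = -32547677/16392250 (V = 3980*(1/17255) - 10527*1/4750 = 796/3451 - 10527/4750 = -32547677/16392250 ≈ -1.9856)
T(-71, 136) - V = 136 - 1*(-32547677/16392250) = 136 + 32547677/16392250 = 2261893677/16392250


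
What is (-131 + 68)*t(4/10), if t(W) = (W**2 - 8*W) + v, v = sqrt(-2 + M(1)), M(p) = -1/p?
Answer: 4788/25 - 63*I*sqrt(3) ≈ 191.52 - 109.12*I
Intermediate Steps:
v = I*sqrt(3) (v = sqrt(-2 - 1/1) = sqrt(-2 - 1*1) = sqrt(-2 - 1) = sqrt(-3) = I*sqrt(3) ≈ 1.732*I)
t(W) = W**2 - 8*W + I*sqrt(3) (t(W) = (W**2 - 8*W) + I*sqrt(3) = W**2 - 8*W + I*sqrt(3))
(-131 + 68)*t(4/10) = (-131 + 68)*((4/10)**2 - 32/10 + I*sqrt(3)) = -63*((4*(1/10))**2 - 32/10 + I*sqrt(3)) = -63*((2/5)**2 - 8*2/5 + I*sqrt(3)) = -63*(4/25 - 16/5 + I*sqrt(3)) = -63*(-76/25 + I*sqrt(3)) = 4788/25 - 63*I*sqrt(3)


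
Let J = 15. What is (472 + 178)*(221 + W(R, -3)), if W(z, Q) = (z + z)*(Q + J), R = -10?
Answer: -12350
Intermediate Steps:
W(z, Q) = 2*z*(15 + Q) (W(z, Q) = (z + z)*(Q + 15) = (2*z)*(15 + Q) = 2*z*(15 + Q))
(472 + 178)*(221 + W(R, -3)) = (472 + 178)*(221 + 2*(-10)*(15 - 3)) = 650*(221 + 2*(-10)*12) = 650*(221 - 240) = 650*(-19) = -12350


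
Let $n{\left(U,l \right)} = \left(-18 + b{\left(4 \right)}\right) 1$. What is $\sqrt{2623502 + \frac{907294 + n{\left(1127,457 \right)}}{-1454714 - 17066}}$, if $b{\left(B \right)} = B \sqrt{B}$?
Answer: $\frac{\sqrt{355178859965480705}}{367945} \approx 1619.7$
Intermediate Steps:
$b{\left(B \right)} = B^{\frac{3}{2}}$
$n{\left(U,l \right)} = -10$ ($n{\left(U,l \right)} = \left(-18 + 4^{\frac{3}{2}}\right) 1 = \left(-18 + 8\right) 1 = \left(-10\right) 1 = -10$)
$\sqrt{2623502 + \frac{907294 + n{\left(1127,457 \right)}}{-1454714 - 17066}} = \sqrt{2623502 + \frac{907294 - 10}{-1454714 - 17066}} = \sqrt{2623502 + \frac{907284}{-1471780}} = \sqrt{2623502 + 907284 \left(- \frac{1}{1471780}\right)} = \sqrt{2623502 - \frac{226821}{367945}} = \sqrt{\frac{965304216569}{367945}} = \frac{\sqrt{355178859965480705}}{367945}$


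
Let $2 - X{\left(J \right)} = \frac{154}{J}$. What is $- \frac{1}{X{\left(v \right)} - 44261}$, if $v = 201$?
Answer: $\frac{201}{8896213} \approx 2.2594 \cdot 10^{-5}$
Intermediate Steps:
$X{\left(J \right)} = 2 - \frac{154}{J}$
$- \frac{1}{X{\left(v \right)} - 44261} = - \frac{1}{\left(2 - \frac{154}{201}\right) - 44261} = - \frac{1}{\frac{248}{201} - 44261} = - \frac{1}{- \frac{8896213}{201}} = \left(-1\right) \left(- \frac{201}{8896213}\right) = \frac{201}{8896213}$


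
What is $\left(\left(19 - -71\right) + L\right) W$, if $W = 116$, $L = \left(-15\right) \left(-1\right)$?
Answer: $12180$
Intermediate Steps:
$L = 15$
$\left(\left(19 - -71\right) + L\right) W = \left(\left(19 - -71\right) + 15\right) 116 = \left(\left(19 + 71\right) + 15\right) 116 = \left(90 + 15\right) 116 = 105 \cdot 116 = 12180$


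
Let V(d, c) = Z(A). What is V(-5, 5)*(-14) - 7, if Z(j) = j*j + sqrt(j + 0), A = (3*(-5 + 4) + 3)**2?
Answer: -7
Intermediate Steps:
A = 0 (A = (3*(-1) + 3)**2 = (-3 + 3)**2 = 0**2 = 0)
Z(j) = sqrt(j) + j**2 (Z(j) = j**2 + sqrt(j) = sqrt(j) + j**2)
V(d, c) = 0 (V(d, c) = sqrt(0) + 0**2 = 0 + 0 = 0)
V(-5, 5)*(-14) - 7 = 0*(-14) - 7 = 0 - 7 = -7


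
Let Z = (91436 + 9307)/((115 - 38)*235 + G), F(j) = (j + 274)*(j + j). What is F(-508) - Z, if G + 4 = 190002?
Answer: 49472761449/208093 ≈ 2.3774e+5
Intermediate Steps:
G = 189998 (G = -4 + 190002 = 189998)
F(j) = 2*j*(274 + j) (F(j) = (274 + j)*(2*j) = 2*j*(274 + j))
Z = 100743/208093 (Z = (91436 + 9307)/((115 - 38)*235 + 189998) = 100743/(77*235 + 189998) = 100743/(18095 + 189998) = 100743/208093 ≈ 0.48413)
F(-508) - Z = 2*(-508)*(274 - 508) - 1*100743/208093 = 2*(-508)*(-234) - 100743/208093 = 237744 - 100743/208093 = 49472761449/208093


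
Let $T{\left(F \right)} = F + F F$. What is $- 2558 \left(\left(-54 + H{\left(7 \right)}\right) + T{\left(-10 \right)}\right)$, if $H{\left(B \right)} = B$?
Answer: $-109994$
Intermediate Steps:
$T{\left(F \right)} = F + F^{2}$
$- 2558 \left(\left(-54 + H{\left(7 \right)}\right) + T{\left(-10 \right)}\right) = - 2558 \left(\left(-54 + 7\right) - 10 \left(1 - 10\right)\right) = - 2558 \left(-47 - -90\right) = - 2558 \left(-47 + 90\right) = \left(-2558\right) 43 = -109994$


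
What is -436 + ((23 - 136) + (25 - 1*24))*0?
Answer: -436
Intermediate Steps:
-436 + ((23 - 136) + (25 - 1*24))*0 = -436 + (-113 + (25 - 24))*0 = -436 + (-113 + 1)*0 = -436 - 112*0 = -436 + 0 = -436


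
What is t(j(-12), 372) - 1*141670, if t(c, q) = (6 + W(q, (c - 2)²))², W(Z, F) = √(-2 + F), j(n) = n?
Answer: -141440 + 12*√194 ≈ -1.4127e+5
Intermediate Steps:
t(c, q) = (6 + √(-2 + (-2 + c)²))² (t(c, q) = (6 + √(-2 + (c - 2)²))² = (6 + √(-2 + (-2 + c)²))²)
t(j(-12), 372) - 1*141670 = (6 + √(-2 + (-2 - 12)²))² - 1*141670 = (6 + √(-2 + (-14)²))² - 141670 = (6 + √(-2 + 196))² - 141670 = (6 + √194)² - 141670 = -141670 + (6 + √194)²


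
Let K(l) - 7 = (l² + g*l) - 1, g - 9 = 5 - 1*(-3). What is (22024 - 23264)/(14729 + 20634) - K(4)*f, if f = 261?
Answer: -830678110/35363 ≈ -23490.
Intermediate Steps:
g = 17 (g = 9 + (5 - 1*(-3)) = 9 + (5 + 3) = 9 + 8 = 17)
K(l) = 6 + l² + 17*l (K(l) = 7 + ((l² + 17*l) - 1) = 7 + (-1 + l² + 17*l) = 6 + l² + 17*l)
(22024 - 23264)/(14729 + 20634) - K(4)*f = (22024 - 23264)/(14729 + 20634) - (6 + 4² + 17*4)*261 = -1240/35363 - (6 + 16 + 68)*261 = -1240*1/35363 - 90*261 = -1240/35363 - 1*23490 = -1240/35363 - 23490 = -830678110/35363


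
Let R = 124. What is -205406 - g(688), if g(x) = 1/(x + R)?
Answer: -166789673/812 ≈ -2.0541e+5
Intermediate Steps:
g(x) = 1/(124 + x) (g(x) = 1/(x + 124) = 1/(124 + x))
-205406 - g(688) = -205406 - 1/(124 + 688) = -205406 - 1/812 = -166789673/812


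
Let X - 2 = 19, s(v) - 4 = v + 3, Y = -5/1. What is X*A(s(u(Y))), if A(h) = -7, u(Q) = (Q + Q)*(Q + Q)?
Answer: -147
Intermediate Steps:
Y = -5 (Y = -5*1 = -5)
u(Q) = 4*Q² (u(Q) = (2*Q)*(2*Q) = 4*Q²)
s(v) = 7 + v (s(v) = 4 + (v + 3) = 4 + (3 + v) = 7 + v)
X = 21 (X = 2 + 19 = 21)
X*A(s(u(Y))) = 21*(-7) = -147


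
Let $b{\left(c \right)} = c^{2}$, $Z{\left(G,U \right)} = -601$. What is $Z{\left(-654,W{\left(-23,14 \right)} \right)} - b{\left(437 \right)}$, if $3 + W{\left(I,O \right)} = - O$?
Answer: $-191570$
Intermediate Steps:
$W{\left(I,O \right)} = -3 - O$
$Z{\left(-654,W{\left(-23,14 \right)} \right)} - b{\left(437 \right)} = -601 - 437^{2} = -601 - 190969 = -191570$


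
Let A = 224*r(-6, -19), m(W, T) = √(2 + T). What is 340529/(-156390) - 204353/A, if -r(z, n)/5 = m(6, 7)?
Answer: 1027152941/17515680 ≈ 58.642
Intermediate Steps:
r(z, n) = -15 (r(z, n) = -5*√(2 + 7) = -5*√9 = -5*3 = -15)
A = -3360 (A = 224*(-15) = -3360)
340529/(-156390) - 204353/A = 340529/(-156390) - 204353/(-3360) = 340529*(-1/156390) - 204353*(-1/3360) = -340529/156390 + 204353/3360 = 1027152941/17515680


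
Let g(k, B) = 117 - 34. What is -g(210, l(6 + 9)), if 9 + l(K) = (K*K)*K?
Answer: -83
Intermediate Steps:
l(K) = -9 + K³ (l(K) = -9 + (K*K)*K = -9 + K²*K = -9 + K³)
g(k, B) = 83
-g(210, l(6 + 9)) = -1*83 = -83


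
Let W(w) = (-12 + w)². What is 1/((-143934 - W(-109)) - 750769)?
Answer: -1/909344 ≈ -1.0997e-6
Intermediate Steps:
1/((-143934 - W(-109)) - 750769) = 1/((-143934 - (-12 - 109)²) - 750769) = 1/((-143934 - 1*(-121)²) - 750769) = 1/((-143934 - 1*14641) - 750769) = 1/((-143934 - 14641) - 750769) = 1/(-158575 - 750769) = 1/(-909344) = -1/909344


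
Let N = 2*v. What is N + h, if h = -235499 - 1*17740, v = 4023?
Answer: -245193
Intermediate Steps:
N = 8046 (N = 2*4023 = 8046)
h = -253239 (h = -235499 - 17740 = -253239)
N + h = 8046 - 253239 = -245193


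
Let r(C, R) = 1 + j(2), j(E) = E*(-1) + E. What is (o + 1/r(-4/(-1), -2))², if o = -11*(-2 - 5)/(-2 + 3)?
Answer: 6084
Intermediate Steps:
j(E) = 0 (j(E) = -E + E = 0)
r(C, R) = 1 (r(C, R) = 1 + 0 = 1)
o = 77 (o = -(-77)/1 = -(-77) = -11*(-7) = 77)
(o + 1/r(-4/(-1), -2))² = (77 + 1/1)² = (77 + 1)² = 78² = 6084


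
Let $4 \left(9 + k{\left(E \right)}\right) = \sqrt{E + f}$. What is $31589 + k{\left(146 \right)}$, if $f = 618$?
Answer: $31580 + \frac{\sqrt{191}}{2} \approx 31587.0$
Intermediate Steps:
$k{\left(E \right)} = -9 + \frac{\sqrt{618 + E}}{4}$ ($k{\left(E \right)} = -9 + \frac{\sqrt{E + 618}}{4} = -9 + \frac{\sqrt{618 + E}}{4}$)
$31589 + k{\left(146 \right)} = 31589 - \left(9 - \frac{\sqrt{618 + 146}}{4}\right) = 31589 - \left(9 - \frac{\sqrt{764}}{4}\right) = 31589 - \left(9 - \frac{2 \sqrt{191}}{4}\right) = 31589 - \left(9 - \frac{\sqrt{191}}{2}\right) = 31580 + \frac{\sqrt{191}}{2}$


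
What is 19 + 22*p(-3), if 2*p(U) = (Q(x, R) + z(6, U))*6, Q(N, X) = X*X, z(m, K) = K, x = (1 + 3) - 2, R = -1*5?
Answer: 1471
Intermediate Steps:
R = -5
x = 2 (x = 4 - 2 = 2)
Q(N, X) = X²
p(U) = 75 + 3*U (p(U) = (((-5)² + U)*6)/2 = ((25 + U)*6)/2 = (150 + 6*U)/2 = 75 + 3*U)
19 + 22*p(-3) = 19 + 22*(75 + 3*(-3)) = 19 + 22*(75 - 9) = 19 + 22*66 = 19 + 1452 = 1471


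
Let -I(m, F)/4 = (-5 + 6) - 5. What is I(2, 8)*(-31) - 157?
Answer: -653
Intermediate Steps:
I(m, F) = 16 (I(m, F) = -4*((-5 + 6) - 5) = -4*(1 - 5) = -4*(-4) = 16)
I(2, 8)*(-31) - 157 = 16*(-31) - 157 = -496 - 157 = -653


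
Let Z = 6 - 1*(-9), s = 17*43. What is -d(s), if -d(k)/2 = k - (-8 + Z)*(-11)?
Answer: 1616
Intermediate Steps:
s = 731
Z = 15 (Z = 6 + 9 = 15)
d(k) = -154 - 2*k (d(k) = -2*(k - (-8 + 15)*(-11)) = -2*(k - 7*(-11)) = -2*(k - 1*(-77)) = -2*(k + 77) = -2*(77 + k) = -154 - 2*k)
-d(s) = -(-154 - 2*731) = -(-154 - 1462) = -1*(-1616) = 1616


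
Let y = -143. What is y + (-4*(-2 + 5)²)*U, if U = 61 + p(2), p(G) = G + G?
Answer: -2483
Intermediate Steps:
p(G) = 2*G
U = 65 (U = 61 + 2*2 = 61 + 4 = 65)
y + (-4*(-2 + 5)²)*U = -143 - 4*(-2 + 5)²*65 = -143 - 4*3²*65 = -143 - 4*9*65 = -143 - 36*65 = -143 - 2340 = -2483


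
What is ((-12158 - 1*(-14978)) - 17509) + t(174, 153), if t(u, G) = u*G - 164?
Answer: 11769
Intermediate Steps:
t(u, G) = -164 + G*u (t(u, G) = G*u - 164 = -164 + G*u)
((-12158 - 1*(-14978)) - 17509) + t(174, 153) = ((-12158 - 1*(-14978)) - 17509) + (-164 + 153*174) = ((-12158 + 14978) - 17509) + (-164 + 26622) = (2820 - 17509) + 26458 = -14689 + 26458 = 11769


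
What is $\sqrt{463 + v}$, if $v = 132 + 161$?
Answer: $6 \sqrt{21} \approx 27.495$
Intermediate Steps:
$v = 293$
$\sqrt{463 + v} = \sqrt{463 + 293} = \sqrt{756} = 6 \sqrt{21}$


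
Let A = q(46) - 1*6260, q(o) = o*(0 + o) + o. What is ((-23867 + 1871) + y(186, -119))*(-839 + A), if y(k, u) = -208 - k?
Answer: 110539430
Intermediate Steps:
q(o) = o + o² (q(o) = o*o + o = o² + o = o + o²)
A = -4098 (A = 46*(1 + 46) - 1*6260 = 46*47 - 6260 = 2162 - 6260 = -4098)
((-23867 + 1871) + y(186, -119))*(-839 + A) = ((-23867 + 1871) + (-208 - 1*186))*(-839 - 4098) = (-21996 + (-208 - 186))*(-4937) = (-21996 - 394)*(-4937) = -22390*(-4937) = 110539430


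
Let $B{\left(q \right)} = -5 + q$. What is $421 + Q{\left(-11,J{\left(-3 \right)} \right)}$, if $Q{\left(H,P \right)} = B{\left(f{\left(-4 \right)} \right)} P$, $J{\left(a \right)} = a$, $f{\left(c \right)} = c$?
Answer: $448$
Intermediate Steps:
$Q{\left(H,P \right)} = - 9 P$ ($Q{\left(H,P \right)} = \left(-5 - 4\right) P = - 9 P$)
$421 + Q{\left(-11,J{\left(-3 \right)} \right)} = 421 - -27 = 421 + 27 = 448$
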